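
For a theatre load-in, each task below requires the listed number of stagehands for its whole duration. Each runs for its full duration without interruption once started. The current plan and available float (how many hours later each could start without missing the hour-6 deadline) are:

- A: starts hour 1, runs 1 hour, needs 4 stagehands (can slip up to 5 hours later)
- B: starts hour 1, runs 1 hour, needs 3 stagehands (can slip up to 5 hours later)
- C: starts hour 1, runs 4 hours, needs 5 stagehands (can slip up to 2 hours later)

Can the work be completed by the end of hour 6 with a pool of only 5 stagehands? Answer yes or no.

yes

Schedule A@1, B@2, C@3: h1:4  h2:3  h3:5  h4:5  h5:5  h6:5 — peak 5 ≤ 5.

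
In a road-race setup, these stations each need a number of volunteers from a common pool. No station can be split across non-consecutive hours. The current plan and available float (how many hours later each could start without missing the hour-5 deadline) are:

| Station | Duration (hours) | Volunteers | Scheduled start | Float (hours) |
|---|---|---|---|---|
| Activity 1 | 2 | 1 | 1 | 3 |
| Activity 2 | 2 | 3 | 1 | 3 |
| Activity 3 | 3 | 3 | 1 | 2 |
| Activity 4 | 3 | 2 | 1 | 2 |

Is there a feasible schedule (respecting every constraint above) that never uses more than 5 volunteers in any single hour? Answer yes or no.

yes

Schedule Activity 1@1, Activity 2@1, Activity 3@3, Activity 4@3: h1:4  h2:4  h3:5  h4:5  h5:5 — peak 5 ≤ 5.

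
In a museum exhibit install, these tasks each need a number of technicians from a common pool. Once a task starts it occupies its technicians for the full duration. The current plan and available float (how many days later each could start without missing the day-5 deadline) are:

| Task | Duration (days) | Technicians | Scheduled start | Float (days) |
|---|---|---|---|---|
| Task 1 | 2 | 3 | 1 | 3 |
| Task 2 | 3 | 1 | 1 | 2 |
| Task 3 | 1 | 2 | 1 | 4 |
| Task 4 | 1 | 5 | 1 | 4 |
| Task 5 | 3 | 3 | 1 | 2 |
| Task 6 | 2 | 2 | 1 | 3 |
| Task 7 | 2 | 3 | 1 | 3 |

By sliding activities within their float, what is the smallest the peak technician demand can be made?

Early-start (Task 1@1, Task 2@1, Task 3@1, Task 4@1, Task 5@1, Task 6@1, Task 7@1) gives peak 19: d1:19  d2:12  d3:4  d4:0  d5:0.
Shift Task 3→4, Task 4→5, Task 6→4, Task 7→3.
Schedule Task 1@1, Task 2@1, Task 3@4, Task 4@5, Task 5@1, Task 6@4, Task 7@3: d1:7  d2:7  d3:7  d4:7  d5:7 — peak 7.
Total technician-days = 35 over 5 days ⇒ peak ≥ ⌈35/5⌉ = 7, so 7 is optimal.

7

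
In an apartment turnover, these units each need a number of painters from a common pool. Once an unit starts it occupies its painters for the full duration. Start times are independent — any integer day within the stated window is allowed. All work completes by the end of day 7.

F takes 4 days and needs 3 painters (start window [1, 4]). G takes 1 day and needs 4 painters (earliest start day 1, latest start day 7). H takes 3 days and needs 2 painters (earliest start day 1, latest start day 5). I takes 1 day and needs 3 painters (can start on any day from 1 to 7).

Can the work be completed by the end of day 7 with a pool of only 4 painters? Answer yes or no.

no

The minimum achievable peak is 5; 4 < 5, so no feasible schedule stays within the cap.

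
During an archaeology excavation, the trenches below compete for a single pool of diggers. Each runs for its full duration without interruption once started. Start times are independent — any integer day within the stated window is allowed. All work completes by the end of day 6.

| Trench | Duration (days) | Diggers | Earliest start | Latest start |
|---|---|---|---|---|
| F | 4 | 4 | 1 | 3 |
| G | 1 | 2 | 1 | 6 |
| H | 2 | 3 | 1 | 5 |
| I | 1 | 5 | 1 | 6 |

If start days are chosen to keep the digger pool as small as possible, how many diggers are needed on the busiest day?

7

Early-start (F@1, G@1, H@1, I@1) gives peak 14: d1:14  d2:7  d3:4  d4:4  d5:0  d6:0.
Shift H→2, I→5.
Schedule F@1, G@1, H@2, I@5: d1:6  d2:7  d3:7  d4:4  d5:5  d6:0 — peak 7.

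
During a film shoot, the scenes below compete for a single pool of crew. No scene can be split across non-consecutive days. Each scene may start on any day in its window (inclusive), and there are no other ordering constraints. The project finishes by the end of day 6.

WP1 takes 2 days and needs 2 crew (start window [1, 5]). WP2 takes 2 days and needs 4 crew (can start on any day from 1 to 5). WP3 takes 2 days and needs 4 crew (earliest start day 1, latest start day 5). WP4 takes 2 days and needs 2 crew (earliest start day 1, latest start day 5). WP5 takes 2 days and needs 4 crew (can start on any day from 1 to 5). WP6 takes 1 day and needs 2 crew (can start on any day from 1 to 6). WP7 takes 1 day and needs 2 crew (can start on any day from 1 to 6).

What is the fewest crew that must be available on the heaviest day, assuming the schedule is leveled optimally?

Early-start (WP1@1, WP2@1, WP3@1, WP4@1, WP5@1, WP6@1, WP7@1) gives peak 20: d1:20  d2:16  d3:0  d4:0  d5:0  d6:0.
Shift WP3→3, WP4→3, WP5→5, WP6→5, WP7→6.
Schedule WP1@1, WP2@1, WP3@3, WP4@3, WP5@5, WP6@5, WP7@6: d1:6  d2:6  d3:6  d4:6  d5:6  d6:6 — peak 6.
Total crew member-days = 36 over 6 days ⇒ peak ≥ ⌈36/6⌉ = 6, so 6 is optimal.

6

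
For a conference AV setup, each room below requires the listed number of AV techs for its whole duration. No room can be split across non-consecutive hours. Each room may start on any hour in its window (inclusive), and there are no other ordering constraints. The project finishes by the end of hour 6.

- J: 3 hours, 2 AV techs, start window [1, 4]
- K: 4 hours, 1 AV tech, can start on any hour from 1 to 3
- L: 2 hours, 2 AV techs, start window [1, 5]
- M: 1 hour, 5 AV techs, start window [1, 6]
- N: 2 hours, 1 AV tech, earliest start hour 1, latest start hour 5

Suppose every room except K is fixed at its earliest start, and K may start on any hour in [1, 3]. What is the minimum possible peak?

K@1: h1:11  h2:6  h3:3  h4:1  h5:0  h6:0 → peak 11
K@2: h1:10  h2:6  h3:3  h4:1  h5:1  h6:0 → peak 10
K@3: h1:10  h2:5  h3:3  h4:1  h5:1  h6:1 → peak 10
Best is K@2, peak 10.

10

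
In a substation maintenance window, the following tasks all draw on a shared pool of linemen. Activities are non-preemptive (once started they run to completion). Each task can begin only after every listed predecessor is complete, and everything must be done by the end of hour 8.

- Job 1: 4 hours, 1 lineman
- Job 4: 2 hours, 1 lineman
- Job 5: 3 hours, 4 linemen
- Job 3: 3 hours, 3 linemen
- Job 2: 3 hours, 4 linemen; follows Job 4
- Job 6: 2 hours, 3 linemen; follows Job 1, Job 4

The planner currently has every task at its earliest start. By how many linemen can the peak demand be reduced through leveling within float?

Early-start peak: h1:9  h2:9  h3:12  h4:5  h5:7  h6:3  h7:0  h8:0 ⇒ 12.
Leveled (Job 1@1, Job 4@1, Job 5@1, Job 3@4, Job 2@5, Job 6@7): h1:6  h2:6  h3:5  h4:4  h5:7  h6:7  h7:7  h8:3 ⇒ 7.
Reduction 12 − 7 = 5.

5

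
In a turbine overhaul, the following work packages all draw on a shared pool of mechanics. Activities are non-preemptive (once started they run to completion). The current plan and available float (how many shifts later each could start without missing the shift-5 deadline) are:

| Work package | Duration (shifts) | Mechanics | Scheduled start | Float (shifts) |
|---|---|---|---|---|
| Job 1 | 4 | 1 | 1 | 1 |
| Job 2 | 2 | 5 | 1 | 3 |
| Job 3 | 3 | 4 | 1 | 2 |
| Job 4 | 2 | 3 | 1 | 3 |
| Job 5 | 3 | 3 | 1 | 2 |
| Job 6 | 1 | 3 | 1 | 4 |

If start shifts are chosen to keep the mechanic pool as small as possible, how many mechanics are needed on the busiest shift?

10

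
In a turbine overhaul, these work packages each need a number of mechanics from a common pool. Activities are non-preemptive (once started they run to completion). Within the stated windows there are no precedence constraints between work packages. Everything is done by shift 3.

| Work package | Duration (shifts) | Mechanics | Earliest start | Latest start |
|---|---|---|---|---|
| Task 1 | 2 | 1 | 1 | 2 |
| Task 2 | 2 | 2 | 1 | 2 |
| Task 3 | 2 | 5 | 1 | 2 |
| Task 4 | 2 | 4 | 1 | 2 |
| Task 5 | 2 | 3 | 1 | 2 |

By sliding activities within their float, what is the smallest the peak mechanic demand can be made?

15

Schedule Task 1@1, Task 2@1, Task 3@1, Task 4@1, Task 5@1: s1:15  s2:15  s3:0 — peak 15.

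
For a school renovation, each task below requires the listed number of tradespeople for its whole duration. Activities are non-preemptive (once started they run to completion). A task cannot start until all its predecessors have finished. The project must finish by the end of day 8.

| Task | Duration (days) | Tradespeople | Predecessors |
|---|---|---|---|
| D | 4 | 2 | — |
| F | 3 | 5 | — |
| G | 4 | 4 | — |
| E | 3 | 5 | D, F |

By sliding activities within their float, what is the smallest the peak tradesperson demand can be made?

Early-start (D@1, F@1, G@1, E@5) gives peak 11: d1:11  d2:11  d3:11  d4:6  d5:5  d6:5  d7:5  d8:0.
Shift G→4.
Schedule D@1, F@1, G@4, E@5: d1:7  d2:7  d3:7  d4:6  d5:9  d6:9  d7:9  d8:0 — peak 9.

9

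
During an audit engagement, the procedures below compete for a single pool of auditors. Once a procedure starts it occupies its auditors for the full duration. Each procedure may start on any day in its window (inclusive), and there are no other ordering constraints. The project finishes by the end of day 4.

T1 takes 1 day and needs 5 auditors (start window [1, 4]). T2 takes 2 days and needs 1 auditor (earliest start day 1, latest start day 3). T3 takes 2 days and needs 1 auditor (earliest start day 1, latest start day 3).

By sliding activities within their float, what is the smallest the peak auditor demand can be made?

5

Early-start (T1@1, T2@1, T3@1) gives peak 7: d1:7  d2:2  d3:0  d4:0.
Shift T2→2, T3→2.
Schedule T1@1, T2@2, T3@2: d1:5  d2:2  d3:2  d4:0 — peak 5.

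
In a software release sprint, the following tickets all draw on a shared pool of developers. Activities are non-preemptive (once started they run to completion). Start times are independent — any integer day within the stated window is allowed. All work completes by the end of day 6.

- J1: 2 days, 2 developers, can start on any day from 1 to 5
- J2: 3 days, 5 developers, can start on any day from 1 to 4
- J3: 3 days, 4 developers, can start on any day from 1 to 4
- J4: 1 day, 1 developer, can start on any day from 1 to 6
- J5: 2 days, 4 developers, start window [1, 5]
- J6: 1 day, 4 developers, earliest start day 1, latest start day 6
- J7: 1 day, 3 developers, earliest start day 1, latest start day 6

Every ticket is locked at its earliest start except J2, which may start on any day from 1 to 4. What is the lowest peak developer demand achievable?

18

J2@1: d1:23  d2:15  d3:9  d4:0  d5:0  d6:0 → peak 23
J2@2: d1:18  d2:15  d3:9  d4:5  d5:0  d6:0 → peak 18
J2@3: d1:18  d2:10  d3:9  d4:5  d5:5  d6:0 → peak 18
J2@4: d1:18  d2:10  d3:4  d4:5  d5:5  d6:5 → peak 18
Best is J2@2, peak 18.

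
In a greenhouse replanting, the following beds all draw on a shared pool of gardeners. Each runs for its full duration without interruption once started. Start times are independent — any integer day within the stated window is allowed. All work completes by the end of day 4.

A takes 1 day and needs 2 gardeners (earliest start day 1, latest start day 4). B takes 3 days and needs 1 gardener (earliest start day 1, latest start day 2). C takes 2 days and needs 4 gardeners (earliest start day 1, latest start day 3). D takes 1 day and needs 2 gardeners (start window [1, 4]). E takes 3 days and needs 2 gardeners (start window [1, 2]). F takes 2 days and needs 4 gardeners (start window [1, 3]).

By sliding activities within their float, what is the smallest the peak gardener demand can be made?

Early-start (A@1, B@1, C@1, D@1, E@1, F@1) gives peak 15: d1:15  d2:11  d3:3  d4:0.
Shift D→4, E→2, F→3.
Schedule A@1, B@1, C@1, D@4, E@2, F@3: d1:7  d2:7  d3:7  d4:8 — peak 8.
Total gardener-days = 29 over 4 days ⇒ peak ≥ ⌈29/4⌉ = 8, so 8 is optimal.

8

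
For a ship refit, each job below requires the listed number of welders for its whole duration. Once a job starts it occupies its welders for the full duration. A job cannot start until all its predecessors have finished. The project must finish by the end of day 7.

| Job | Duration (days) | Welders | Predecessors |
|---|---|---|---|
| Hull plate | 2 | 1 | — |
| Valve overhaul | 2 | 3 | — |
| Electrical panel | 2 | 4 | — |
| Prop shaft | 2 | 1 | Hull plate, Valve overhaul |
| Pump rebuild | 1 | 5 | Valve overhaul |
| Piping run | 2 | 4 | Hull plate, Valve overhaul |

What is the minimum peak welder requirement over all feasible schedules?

5

Early-start (Hull plate@1, Valve overhaul@1, Electrical panel@1, Prop shaft@3, Pump rebuild@3, Piping run@3) gives peak 10: d1:8  d2:8  d3:10  d4:5  d5:0  d6:0  d7:0.
Shift Electrical panel→3, Pump rebuild→5, Piping run→6.
Schedule Hull plate@1, Valve overhaul@1, Electrical panel@3, Prop shaft@3, Pump rebuild@5, Piping run@6: d1:4  d2:4  d3:5  d4:5  d5:5  d6:4  d7:4 — peak 5.
Total welder-days = 31 over 7 days ⇒ peak ≥ ⌈31/7⌉ = 5, so 5 is optimal.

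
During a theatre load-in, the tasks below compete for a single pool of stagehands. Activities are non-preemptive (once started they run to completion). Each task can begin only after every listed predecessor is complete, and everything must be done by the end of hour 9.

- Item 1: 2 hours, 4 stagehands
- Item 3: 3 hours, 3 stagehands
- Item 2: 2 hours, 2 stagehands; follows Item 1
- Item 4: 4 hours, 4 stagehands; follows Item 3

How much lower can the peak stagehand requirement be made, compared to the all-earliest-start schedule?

2

Early-start peak: h1:7  h2:7  h3:5  h4:6  h5:4  h6:4  h7:4  h8:0  h9:0 ⇒ 7.
Leveled (Item 1@1, Item 3@3, Item 2@3, Item 4@6): h1:4  h2:4  h3:5  h4:5  h5:3  h6:4  h7:4  h8:4  h9:4 ⇒ 5.
Reduction 7 − 5 = 2.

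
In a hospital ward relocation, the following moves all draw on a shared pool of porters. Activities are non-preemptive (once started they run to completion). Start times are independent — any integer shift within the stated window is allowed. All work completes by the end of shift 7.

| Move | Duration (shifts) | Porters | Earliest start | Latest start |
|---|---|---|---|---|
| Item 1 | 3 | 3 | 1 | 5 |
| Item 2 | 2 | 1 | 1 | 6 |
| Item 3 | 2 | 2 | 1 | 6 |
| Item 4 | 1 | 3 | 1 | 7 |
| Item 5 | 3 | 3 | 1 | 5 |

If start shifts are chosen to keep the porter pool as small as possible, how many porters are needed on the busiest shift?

Early-start (Item 1@1, Item 2@1, Item 3@1, Item 4@1, Item 5@1) gives peak 12: s1:12  s2:9  s3:6  s4:0  s5:0  s6:0  s7:0.
Shift Item 3→3, Item 4→4, Item 5→5.
Schedule Item 1@1, Item 2@1, Item 3@3, Item 4@4, Item 5@5: s1:4  s2:4  s3:5  s4:5  s5:3  s6:3  s7:3 — peak 5.

5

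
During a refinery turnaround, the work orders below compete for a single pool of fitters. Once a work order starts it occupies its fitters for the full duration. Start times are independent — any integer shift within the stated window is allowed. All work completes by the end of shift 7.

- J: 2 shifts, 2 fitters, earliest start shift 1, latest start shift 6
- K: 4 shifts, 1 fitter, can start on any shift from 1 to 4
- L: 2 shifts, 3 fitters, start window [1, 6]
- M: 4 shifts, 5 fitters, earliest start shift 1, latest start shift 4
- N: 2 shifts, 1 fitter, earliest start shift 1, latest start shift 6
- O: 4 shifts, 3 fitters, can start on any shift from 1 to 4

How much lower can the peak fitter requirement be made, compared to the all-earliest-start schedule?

6

Early-start peak: s1:15  s2:15  s3:9  s4:9  s5:0  s6:0  s7:0 ⇒ 15.
Leveled (J@1, K@1, L@1, M@3, N@1, O@3): s1:7  s2:7  s3:9  s4:9  s5:8  s6:8  s7:0 ⇒ 9.
Reduction 15 − 9 = 6.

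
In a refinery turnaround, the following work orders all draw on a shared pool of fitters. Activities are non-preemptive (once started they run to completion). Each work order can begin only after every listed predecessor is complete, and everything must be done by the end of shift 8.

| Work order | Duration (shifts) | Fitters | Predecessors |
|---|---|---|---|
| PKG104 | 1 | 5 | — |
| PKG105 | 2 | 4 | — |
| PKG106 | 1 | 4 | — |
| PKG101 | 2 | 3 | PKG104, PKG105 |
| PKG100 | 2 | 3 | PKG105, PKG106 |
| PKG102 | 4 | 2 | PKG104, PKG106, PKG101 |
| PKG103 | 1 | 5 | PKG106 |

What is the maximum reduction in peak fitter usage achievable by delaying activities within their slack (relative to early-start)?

Early-start peak: s1:13  s2:9  s3:6  s4:6  s5:2  s6:2  s7:2  s8:2 ⇒ 13.
Leveled (PKG104@1, PKG105@1, PKG106@2, PKG101@3, PKG100@3, PKG102@5, PKG103@5): s1:9  s2:8  s3:6  s4:6  s5:7  s6:2  s7:2  s8:2 ⇒ 9.
Reduction 13 − 9 = 4.

4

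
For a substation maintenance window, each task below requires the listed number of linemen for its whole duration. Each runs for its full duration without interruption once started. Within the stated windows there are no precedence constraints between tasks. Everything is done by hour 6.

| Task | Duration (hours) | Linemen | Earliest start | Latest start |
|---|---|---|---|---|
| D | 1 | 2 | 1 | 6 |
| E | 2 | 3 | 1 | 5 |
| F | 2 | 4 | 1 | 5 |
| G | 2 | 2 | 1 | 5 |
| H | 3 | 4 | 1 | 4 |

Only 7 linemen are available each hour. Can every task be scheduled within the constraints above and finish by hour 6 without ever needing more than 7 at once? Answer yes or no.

yes

Schedule D@1, E@1, F@2, G@3, H@4: h1:5  h2:7  h3:6  h4:6  h5:4  h6:4 — peak 7 ≤ 7.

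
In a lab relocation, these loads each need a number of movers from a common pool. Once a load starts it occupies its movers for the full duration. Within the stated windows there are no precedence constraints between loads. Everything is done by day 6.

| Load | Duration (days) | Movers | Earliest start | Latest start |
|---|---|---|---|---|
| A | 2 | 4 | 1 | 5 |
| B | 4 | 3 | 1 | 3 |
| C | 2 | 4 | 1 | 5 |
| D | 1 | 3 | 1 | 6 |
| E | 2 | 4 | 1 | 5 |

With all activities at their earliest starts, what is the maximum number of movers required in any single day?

18

Early-start schedule: A@1, B@1, C@1, D@1, E@1.
Load per day: day 1: 18, day 2: 15, day 3: 3, day 4: 3, day 5: 0, day 6: 0.
Peak is 18.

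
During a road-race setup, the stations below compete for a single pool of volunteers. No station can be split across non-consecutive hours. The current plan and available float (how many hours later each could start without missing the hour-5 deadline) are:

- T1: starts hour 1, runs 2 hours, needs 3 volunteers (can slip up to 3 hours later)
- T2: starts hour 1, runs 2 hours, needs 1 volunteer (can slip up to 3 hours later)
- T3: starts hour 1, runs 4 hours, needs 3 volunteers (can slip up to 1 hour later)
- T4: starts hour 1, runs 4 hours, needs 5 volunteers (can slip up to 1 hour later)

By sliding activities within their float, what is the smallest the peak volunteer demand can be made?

Early-start (T1@1, T2@1, T3@1, T4@1) gives peak 12: h1:12  h2:12  h3:8  h4:8  h5:0.
Shift T2→3.
Schedule T1@1, T2@3, T3@1, T4@1: h1:11  h2:11  h3:9  h4:9  h5:0 — peak 11.

11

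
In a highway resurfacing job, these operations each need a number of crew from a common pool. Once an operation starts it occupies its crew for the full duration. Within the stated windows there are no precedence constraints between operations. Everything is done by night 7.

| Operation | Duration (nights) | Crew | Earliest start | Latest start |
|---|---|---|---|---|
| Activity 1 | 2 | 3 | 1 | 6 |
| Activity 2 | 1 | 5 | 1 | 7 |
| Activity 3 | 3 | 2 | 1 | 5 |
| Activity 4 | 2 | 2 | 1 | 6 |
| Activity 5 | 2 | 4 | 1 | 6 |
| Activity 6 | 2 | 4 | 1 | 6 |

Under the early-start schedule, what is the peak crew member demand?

20

Early-start schedule: Activity 1@1, Activity 2@1, Activity 3@1, Activity 4@1, Activity 5@1, Activity 6@1.
Load per night: night 1: 20, night 2: 15, night 3: 2, night 4: 0, night 5: 0, night 6: 0, night 7: 0.
Peak is 20.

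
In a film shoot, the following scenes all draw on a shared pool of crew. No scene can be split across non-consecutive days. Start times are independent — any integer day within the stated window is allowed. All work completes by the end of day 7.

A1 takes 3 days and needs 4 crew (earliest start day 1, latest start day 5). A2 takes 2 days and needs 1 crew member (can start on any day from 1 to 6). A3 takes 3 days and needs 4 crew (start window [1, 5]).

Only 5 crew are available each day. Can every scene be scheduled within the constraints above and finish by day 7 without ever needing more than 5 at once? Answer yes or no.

yes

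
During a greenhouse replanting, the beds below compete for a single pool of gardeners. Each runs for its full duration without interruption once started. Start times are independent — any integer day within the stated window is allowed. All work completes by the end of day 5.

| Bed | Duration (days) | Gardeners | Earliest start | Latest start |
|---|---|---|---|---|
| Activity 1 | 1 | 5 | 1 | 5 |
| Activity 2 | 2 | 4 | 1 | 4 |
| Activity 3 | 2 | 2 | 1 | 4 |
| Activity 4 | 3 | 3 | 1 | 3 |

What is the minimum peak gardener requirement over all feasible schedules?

Early-start (Activity 1@1, Activity 2@1, Activity 3@1, Activity 4@1) gives peak 14: d1:14  d2:9  d3:3  d4:0  d5:0.
Shift Activity 2→2, Activity 4→3.
Schedule Activity 1@1, Activity 2@2, Activity 3@1, Activity 4@3: d1:7  d2:6  d3:7  d4:3  d5:3 — peak 7.

7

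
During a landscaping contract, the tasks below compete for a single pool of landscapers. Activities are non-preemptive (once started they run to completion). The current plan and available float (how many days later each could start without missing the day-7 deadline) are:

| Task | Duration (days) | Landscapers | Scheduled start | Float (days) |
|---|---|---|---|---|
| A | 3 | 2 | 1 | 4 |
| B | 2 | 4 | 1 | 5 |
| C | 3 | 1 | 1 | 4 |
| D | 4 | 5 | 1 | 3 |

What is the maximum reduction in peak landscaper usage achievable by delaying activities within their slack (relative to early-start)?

6

Early-start peak: d1:12  d2:12  d3:8  d4:5  d5:0  d6:0  d7:0 ⇒ 12.
Leveled (A@1, B@1, C@3, D@4): d1:6  d2:6  d3:3  d4:6  d5:6  d6:5  d7:5 ⇒ 6.
Reduction 12 − 6 = 6.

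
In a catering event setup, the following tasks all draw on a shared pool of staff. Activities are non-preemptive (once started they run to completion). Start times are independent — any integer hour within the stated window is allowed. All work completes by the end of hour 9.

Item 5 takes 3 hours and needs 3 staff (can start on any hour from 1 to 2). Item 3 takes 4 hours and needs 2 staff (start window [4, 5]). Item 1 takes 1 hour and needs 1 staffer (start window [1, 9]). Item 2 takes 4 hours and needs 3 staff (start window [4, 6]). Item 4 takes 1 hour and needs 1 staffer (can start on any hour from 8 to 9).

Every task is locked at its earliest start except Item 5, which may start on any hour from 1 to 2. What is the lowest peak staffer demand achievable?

5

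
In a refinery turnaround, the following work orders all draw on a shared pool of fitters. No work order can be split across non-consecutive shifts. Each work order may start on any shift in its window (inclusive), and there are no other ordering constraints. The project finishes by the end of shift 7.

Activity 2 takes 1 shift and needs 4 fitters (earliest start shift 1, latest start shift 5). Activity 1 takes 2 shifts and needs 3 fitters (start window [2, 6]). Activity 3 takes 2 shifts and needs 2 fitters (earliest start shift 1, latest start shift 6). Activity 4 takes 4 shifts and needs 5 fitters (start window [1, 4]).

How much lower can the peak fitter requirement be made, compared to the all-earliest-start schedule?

6

Early-start peak: s1:11  s2:10  s3:8  s4:5  s5:0  s6:0  s7:0 ⇒ 11.
Leveled (Activity 2@1, Activity 1@2, Activity 3@2, Activity 4@4): s1:4  s2:5  s3:5  s4:5  s5:5  s6:5  s7:5 ⇒ 5.
Reduction 11 − 5 = 6.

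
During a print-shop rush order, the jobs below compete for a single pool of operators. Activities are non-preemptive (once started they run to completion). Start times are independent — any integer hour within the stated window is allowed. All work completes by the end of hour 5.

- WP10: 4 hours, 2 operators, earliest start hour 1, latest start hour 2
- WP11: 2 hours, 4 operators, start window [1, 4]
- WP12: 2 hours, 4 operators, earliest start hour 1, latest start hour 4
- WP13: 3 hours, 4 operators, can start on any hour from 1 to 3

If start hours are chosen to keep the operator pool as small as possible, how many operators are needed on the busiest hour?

10

Early-start (WP10@1, WP11@1, WP12@1, WP13@1) gives peak 14: h1:14  h2:14  h3:6  h4:2  h5:0.
Shift WP13→3.
Schedule WP10@1, WP11@1, WP12@1, WP13@3: h1:10  h2:10  h3:6  h4:6  h5:4 — peak 10.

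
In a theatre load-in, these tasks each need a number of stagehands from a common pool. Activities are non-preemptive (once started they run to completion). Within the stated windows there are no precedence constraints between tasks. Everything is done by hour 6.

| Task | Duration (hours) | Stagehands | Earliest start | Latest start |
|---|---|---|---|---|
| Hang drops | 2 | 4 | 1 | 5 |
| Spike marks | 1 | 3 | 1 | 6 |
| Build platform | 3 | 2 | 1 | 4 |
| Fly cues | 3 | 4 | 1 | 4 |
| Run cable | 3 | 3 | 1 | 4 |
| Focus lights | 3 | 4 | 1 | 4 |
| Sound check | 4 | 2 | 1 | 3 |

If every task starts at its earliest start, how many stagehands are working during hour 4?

At early start, hour 4 has: Sound check.
Demand: 2 = 2.

2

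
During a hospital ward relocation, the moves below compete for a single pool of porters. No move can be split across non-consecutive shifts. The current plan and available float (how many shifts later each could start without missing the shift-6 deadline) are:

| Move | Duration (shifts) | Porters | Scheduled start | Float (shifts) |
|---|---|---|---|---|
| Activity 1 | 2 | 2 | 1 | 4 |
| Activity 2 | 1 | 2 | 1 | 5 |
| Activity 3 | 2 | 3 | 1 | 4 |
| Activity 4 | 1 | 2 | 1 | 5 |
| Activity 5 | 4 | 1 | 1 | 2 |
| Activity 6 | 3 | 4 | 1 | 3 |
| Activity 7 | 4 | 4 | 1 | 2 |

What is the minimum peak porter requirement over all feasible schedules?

Early-start (Activity 1@1, Activity 2@1, Activity 3@1, Activity 4@1, Activity 5@1, Activity 6@1, Activity 7@1) gives peak 18: s1:18  s2:14  s3:9  s4:5  s5:0  s6:0.
Shift Activity 5→2, Activity 6→3, Activity 7→3.
Schedule Activity 1@1, Activity 2@1, Activity 3@1, Activity 4@1, Activity 5@2, Activity 6@3, Activity 7@3: s1:9  s2:6  s3:9  s4:9  s5:9  s6:4 — peak 9.

9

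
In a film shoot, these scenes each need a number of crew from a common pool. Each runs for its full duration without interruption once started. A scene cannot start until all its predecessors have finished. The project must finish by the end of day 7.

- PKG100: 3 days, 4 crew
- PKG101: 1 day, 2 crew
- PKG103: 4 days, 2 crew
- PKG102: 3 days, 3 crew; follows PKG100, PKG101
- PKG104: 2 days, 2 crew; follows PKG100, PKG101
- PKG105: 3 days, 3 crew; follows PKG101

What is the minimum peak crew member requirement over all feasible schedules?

7

Early-start (PKG100@1, PKG101@1, PKG103@1, PKG102@4, PKG104@4, PKG105@2) gives peak 10: d1:8  d2:9  d3:9  d4:10  d5:5  d6:3  d7:0.
Shift PKG103→4, PKG102→5.
Schedule PKG100@1, PKG101@1, PKG103@4, PKG102@5, PKG104@4, PKG105@2: d1:6  d2:7  d3:7  d4:7  d5:7  d6:5  d7:5 — peak 7.
Total crew member-days = 44 over 7 days ⇒ peak ≥ ⌈44/7⌉ = 7, so 7 is optimal.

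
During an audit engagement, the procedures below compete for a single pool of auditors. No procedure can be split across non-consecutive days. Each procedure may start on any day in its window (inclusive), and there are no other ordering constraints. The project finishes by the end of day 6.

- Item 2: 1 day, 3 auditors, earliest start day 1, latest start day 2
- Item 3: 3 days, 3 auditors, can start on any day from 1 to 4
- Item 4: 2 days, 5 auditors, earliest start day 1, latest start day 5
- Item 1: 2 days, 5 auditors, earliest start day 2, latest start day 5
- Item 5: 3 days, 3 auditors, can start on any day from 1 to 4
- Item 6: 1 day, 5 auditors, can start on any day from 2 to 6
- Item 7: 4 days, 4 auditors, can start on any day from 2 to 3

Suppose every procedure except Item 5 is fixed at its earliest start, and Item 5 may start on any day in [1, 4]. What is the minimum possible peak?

22

Item 5@1: d1:14  d2:25  d3:15  d4:4  d5:4  d6:0 → peak 25
Item 5@2: d1:11  d2:25  d3:15  d4:7  d5:4  d6:0 → peak 25
Item 5@3: d1:11  d2:22  d3:15  d4:7  d5:7  d6:0 → peak 22
Item 5@4: d1:11  d2:22  d3:12  d4:7  d5:7  d6:3 → peak 22
Best is Item 5@3, peak 22.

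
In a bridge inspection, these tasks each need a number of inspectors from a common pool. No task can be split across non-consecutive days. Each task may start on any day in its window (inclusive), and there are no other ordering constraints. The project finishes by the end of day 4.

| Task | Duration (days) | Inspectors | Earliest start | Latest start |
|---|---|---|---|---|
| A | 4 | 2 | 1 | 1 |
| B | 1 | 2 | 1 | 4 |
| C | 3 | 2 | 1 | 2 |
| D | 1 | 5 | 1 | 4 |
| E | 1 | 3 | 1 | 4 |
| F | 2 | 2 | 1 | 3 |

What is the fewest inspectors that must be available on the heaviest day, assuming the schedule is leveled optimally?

Early-start (A@1, B@1, C@1, D@1, E@1, F@1) gives peak 16: d1:16  d2:6  d3:4  d4:2.
Shift D→4, E→3.
Schedule A@1, B@1, C@1, D@4, E@3, F@1: d1:8  d2:6  d3:7  d4:7 — peak 8.

8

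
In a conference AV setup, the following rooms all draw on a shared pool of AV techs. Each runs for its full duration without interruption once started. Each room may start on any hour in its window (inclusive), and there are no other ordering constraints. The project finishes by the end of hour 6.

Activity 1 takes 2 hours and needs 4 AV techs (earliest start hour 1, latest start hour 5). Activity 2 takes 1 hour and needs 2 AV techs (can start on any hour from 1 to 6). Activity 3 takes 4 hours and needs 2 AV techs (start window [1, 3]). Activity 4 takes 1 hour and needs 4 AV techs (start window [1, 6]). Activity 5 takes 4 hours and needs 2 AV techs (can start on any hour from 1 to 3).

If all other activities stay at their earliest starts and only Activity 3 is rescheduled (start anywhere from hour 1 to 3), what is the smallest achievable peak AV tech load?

Activity 3@1: h1:14  h2:8  h3:4  h4:4  h5:0  h6:0 → peak 14
Activity 3@2: h1:12  h2:8  h3:4  h4:4  h5:2  h6:0 → peak 12
Activity 3@3: h1:12  h2:6  h3:4  h4:4  h5:2  h6:2 → peak 12
Best is Activity 3@2, peak 12.

12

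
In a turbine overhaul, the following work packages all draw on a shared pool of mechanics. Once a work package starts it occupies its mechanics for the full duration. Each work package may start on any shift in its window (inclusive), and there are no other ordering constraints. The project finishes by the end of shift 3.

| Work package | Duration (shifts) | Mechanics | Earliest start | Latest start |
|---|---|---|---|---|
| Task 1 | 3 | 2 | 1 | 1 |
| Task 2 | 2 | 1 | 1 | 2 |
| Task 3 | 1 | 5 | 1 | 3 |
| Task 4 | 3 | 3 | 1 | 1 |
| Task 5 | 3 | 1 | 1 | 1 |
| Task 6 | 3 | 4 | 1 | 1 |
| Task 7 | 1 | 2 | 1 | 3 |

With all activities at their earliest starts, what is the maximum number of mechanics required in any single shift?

Early-start schedule: Task 1@1, Task 2@1, Task 3@1, Task 4@1, Task 5@1, Task 6@1, Task 7@1.
Load per shift: shift 1: 18, shift 2: 11, shift 3: 10.
Peak is 18.

18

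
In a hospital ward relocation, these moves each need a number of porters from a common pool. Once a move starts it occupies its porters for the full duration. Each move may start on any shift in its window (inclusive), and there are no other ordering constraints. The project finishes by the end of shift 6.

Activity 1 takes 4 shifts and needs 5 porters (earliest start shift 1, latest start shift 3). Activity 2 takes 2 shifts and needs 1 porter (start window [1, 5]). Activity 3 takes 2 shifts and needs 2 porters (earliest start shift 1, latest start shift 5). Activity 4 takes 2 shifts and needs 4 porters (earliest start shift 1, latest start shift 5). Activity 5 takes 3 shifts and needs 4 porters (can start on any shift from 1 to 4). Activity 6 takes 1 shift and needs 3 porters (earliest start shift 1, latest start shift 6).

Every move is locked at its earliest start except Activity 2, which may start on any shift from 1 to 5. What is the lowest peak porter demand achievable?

18

Activity 2@1: s1:19  s2:16  s3:9  s4:5  s5:0  s6:0 → peak 19
Activity 2@2: s1:18  s2:16  s3:10  s4:5  s5:0  s6:0 → peak 18
Activity 2@3: s1:18  s2:15  s3:10  s4:6  s5:0  s6:0 → peak 18
Activity 2@4: s1:18  s2:15  s3:9  s4:6  s5:1  s6:0 → peak 18
Activity 2@5: s1:18  s2:15  s3:9  s4:5  s5:1  s6:1 → peak 18
Best is Activity 2@2, peak 18.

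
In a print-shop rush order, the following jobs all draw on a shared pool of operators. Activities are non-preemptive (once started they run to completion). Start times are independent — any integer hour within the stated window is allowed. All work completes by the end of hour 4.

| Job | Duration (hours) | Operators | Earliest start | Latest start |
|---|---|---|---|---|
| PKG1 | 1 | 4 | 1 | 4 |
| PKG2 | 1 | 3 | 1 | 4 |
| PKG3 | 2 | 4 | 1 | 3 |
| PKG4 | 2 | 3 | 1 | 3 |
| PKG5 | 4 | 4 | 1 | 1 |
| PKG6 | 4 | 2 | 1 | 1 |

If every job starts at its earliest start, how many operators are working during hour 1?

At early start, hour 1 has: PKG1, PKG2, PKG3, PKG4, PKG5, PKG6.
Demand: 4 + 3 + 4 + 3 + 4 + 2 = 20.

20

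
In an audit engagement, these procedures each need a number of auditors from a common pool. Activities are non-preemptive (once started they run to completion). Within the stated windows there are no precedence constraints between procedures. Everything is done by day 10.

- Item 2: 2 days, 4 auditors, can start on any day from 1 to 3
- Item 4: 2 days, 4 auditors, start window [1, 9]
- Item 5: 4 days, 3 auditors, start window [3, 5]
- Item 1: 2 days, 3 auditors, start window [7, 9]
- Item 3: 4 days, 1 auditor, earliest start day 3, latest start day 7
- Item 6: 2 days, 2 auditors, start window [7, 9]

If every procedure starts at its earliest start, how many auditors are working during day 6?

4

At early start, day 6 has: Item 5, Item 3.
Demand: 3 + 1 = 4.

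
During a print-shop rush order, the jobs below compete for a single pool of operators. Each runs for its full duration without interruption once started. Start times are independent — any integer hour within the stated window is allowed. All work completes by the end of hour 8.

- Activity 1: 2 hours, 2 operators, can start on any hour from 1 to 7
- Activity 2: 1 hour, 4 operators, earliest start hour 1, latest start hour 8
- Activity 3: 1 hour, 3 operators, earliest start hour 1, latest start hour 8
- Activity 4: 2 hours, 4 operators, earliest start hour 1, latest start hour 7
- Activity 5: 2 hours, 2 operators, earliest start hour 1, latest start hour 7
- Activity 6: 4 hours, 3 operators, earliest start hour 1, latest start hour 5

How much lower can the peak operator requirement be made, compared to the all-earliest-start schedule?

Early-start peak: h1:18  h2:11  h3:3  h4:3  h5:0  h6:0  h7:0  h8:0 ⇒ 18.
Leveled (Activity 1@1, Activity 2@5, Activity 3@6, Activity 4@7, Activity 5@3, Activity 6@1): h1:5  h2:5  h3:5  h4:5  h5:4  h6:3  h7:4  h8:4 ⇒ 5.
Reduction 18 − 5 = 13.

13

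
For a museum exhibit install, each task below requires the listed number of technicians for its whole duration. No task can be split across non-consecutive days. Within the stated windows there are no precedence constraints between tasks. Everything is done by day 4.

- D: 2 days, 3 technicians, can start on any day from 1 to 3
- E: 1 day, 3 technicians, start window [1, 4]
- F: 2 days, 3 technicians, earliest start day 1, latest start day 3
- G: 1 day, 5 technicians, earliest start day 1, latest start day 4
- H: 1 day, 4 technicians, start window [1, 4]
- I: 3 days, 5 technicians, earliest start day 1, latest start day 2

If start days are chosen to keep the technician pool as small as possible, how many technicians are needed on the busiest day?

Early-start (D@1, E@1, F@1, G@1, H@1, I@1) gives peak 23: d1:23  d2:11  d3:5  d4:0.
Shift G→3, H→4, I→2.
Schedule D@1, E@1, F@1, G@3, H@4, I@2: d1:9  d2:11  d3:10  d4:9 — peak 11.

11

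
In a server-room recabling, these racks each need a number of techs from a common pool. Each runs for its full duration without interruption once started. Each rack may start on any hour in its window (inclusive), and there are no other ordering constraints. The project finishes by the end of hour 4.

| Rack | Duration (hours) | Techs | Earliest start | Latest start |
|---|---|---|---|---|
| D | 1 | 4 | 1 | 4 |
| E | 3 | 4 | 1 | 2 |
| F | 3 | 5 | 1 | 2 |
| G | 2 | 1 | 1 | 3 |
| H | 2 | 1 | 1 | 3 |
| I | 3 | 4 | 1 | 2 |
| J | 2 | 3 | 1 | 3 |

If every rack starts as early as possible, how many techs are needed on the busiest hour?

22

Early-start schedule: D@1, E@1, F@1, G@1, H@1, I@1, J@1.
Load per hour: hour 1: 22, hour 2: 18, hour 3: 13, hour 4: 0.
Peak is 22.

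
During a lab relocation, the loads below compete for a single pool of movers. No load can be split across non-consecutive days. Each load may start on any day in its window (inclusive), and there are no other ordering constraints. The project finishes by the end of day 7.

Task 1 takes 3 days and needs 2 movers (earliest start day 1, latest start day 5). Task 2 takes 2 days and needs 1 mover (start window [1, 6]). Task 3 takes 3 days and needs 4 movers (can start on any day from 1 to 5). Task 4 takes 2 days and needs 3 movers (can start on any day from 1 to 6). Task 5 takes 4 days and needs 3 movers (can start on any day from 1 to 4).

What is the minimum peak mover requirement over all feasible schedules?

Early-start (Task 1@1, Task 2@1, Task 3@1, Task 4@1, Task 5@1) gives peak 13: d1:13  d2:13  d3:9  d4:3  d5:0  d6:0  d7:0.
Shift Task 2→4, Task 4→6, Task 5→4.
Schedule Task 1@1, Task 2@4, Task 3@1, Task 4@6, Task 5@4: d1:6  d2:6  d3:6  d4:4  d5:4  d6:6  d7:6 — peak 6.
Total mover-days = 38 over 7 days ⇒ peak ≥ ⌈38/7⌉ = 6, so 6 is optimal.

6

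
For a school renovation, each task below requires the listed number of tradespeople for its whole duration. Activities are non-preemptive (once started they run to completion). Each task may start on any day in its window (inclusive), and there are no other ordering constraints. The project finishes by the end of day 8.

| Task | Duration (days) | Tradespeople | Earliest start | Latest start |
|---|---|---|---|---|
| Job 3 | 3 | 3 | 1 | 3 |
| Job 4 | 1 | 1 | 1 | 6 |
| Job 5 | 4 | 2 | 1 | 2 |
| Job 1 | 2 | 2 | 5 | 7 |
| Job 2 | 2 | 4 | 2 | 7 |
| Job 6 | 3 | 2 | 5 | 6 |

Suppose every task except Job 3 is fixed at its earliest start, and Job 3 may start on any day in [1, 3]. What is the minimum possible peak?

9

Job 3@1: d1:6  d2:9  d3:9  d4:2  d5:4  d6:4  d7:2  d8:0 → peak 9
Job 3@2: d1:3  d2:9  d3:9  d4:5  d5:4  d6:4  d7:2  d8:0 → peak 9
Job 3@3: d1:3  d2:6  d3:9  d4:5  d5:7  d6:4  d7:2  d8:0 → peak 9
Best is Job 3@1, peak 9.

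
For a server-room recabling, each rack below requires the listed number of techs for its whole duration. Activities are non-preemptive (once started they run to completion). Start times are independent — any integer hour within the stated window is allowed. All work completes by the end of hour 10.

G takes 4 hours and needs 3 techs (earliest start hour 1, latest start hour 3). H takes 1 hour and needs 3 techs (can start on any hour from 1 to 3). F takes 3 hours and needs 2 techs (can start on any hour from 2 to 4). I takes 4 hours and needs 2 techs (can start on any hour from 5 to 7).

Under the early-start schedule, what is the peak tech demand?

Early-start schedule: G@1, H@1, F@2, I@5.
Load per hour: hour 1: 6, hour 2: 5, hour 3: 5, hour 4: 5, hour 5: 2, hour 6: 2, hour 7: 2, hour 8: 2, hour 9: 0, hour 10: 0.
Peak is 6.

6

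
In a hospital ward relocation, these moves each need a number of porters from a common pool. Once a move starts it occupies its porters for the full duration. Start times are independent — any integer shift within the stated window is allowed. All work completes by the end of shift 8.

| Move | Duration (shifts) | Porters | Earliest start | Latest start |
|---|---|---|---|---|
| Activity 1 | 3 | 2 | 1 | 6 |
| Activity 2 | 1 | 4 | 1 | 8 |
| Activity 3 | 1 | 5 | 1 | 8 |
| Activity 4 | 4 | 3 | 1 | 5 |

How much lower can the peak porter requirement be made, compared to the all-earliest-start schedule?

9

Early-start peak: s1:14  s2:5  s3:5  s4:3  s5:0  s6:0  s7:0  s8:0 ⇒ 14.
Leveled (Activity 1@1, Activity 2@5, Activity 3@6, Activity 4@1): s1:5  s2:5  s3:5  s4:3  s5:4  s6:5  s7:0  s8:0 ⇒ 5.
Reduction 14 − 5 = 9.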